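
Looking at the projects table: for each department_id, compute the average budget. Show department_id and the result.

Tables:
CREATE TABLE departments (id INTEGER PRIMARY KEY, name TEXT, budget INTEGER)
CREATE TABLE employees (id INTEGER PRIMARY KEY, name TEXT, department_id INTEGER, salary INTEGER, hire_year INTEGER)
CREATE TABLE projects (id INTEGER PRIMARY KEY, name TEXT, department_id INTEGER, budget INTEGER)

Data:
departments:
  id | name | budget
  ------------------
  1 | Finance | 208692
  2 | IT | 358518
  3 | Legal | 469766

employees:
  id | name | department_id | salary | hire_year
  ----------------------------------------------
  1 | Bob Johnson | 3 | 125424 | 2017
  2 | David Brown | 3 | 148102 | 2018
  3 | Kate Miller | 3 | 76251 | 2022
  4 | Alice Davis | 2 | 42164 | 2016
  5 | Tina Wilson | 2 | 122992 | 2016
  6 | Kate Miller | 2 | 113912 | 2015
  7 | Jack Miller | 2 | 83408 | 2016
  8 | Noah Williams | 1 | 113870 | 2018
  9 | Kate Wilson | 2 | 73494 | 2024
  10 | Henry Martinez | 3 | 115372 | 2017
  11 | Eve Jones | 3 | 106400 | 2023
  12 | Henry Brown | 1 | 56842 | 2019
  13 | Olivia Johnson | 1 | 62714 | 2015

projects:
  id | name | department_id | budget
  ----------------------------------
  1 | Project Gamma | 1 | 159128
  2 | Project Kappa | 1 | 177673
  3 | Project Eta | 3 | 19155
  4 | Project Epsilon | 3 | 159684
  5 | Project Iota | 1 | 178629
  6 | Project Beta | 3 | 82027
SELECT department_id, AVG(budget) AS avg_budget FROM projects GROUP BY department_id

Execution result:
department_id | avg_budget
1 | 171810.00
3 | 86955.33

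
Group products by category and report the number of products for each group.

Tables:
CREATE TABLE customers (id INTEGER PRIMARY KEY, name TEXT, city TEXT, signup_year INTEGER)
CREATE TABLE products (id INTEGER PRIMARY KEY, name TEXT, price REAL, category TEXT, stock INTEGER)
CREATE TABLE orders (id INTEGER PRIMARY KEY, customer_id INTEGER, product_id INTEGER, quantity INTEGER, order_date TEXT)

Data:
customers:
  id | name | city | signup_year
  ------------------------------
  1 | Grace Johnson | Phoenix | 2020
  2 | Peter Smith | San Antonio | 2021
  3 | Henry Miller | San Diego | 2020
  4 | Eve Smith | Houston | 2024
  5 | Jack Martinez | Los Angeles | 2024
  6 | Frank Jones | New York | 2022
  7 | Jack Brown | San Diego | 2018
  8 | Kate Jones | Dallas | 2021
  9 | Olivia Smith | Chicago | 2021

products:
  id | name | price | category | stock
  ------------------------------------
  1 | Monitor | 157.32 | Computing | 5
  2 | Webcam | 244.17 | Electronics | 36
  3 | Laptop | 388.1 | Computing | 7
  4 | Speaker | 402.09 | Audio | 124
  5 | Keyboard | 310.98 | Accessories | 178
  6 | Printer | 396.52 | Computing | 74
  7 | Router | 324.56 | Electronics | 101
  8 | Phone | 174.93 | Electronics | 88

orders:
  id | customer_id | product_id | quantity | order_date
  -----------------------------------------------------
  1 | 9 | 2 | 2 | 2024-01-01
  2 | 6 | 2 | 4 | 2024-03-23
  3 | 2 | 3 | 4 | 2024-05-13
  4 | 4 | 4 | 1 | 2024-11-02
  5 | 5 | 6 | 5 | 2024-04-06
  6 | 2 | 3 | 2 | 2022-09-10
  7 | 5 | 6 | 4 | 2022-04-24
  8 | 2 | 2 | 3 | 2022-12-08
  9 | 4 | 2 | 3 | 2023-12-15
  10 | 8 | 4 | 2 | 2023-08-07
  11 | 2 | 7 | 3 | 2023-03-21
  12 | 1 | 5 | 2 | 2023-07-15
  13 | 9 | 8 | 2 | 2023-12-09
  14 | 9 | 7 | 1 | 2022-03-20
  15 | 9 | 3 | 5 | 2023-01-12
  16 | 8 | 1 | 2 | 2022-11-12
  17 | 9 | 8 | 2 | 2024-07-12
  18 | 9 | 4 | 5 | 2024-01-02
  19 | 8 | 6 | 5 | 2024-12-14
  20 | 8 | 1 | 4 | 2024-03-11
SELECT category, COUNT(*) AS n FROM products GROUP BY category

Execution result:
category | n
Accessories | 1
Audio | 1
Computing | 3
Electronics | 3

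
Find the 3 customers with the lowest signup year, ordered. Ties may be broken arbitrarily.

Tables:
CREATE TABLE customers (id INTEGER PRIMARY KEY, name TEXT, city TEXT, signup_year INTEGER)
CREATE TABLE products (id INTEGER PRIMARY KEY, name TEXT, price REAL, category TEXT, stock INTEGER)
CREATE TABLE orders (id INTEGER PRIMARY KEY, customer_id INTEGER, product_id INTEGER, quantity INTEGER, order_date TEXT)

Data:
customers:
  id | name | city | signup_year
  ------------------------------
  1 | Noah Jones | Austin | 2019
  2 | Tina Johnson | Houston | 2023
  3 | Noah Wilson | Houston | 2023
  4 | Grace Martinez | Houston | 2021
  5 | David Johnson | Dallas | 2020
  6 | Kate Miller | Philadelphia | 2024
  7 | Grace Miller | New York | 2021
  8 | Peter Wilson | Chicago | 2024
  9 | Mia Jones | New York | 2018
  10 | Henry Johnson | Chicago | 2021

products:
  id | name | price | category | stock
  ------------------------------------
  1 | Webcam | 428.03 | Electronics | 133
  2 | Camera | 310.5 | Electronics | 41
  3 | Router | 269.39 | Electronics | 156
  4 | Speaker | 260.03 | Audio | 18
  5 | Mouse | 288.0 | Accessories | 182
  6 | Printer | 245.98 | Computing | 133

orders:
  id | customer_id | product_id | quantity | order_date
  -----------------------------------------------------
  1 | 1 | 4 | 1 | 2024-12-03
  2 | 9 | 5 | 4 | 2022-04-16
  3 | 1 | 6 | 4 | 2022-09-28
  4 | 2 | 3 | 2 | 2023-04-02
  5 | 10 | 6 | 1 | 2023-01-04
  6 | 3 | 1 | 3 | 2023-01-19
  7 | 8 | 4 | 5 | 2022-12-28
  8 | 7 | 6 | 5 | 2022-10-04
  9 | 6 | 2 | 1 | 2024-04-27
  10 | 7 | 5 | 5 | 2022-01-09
SELECT name, signup_year FROM customers ORDER BY signup_year ASC LIMIT 3

Execution result:
name | signup_year
Mia Jones | 2018
Noah Jones | 2019
David Johnson | 2020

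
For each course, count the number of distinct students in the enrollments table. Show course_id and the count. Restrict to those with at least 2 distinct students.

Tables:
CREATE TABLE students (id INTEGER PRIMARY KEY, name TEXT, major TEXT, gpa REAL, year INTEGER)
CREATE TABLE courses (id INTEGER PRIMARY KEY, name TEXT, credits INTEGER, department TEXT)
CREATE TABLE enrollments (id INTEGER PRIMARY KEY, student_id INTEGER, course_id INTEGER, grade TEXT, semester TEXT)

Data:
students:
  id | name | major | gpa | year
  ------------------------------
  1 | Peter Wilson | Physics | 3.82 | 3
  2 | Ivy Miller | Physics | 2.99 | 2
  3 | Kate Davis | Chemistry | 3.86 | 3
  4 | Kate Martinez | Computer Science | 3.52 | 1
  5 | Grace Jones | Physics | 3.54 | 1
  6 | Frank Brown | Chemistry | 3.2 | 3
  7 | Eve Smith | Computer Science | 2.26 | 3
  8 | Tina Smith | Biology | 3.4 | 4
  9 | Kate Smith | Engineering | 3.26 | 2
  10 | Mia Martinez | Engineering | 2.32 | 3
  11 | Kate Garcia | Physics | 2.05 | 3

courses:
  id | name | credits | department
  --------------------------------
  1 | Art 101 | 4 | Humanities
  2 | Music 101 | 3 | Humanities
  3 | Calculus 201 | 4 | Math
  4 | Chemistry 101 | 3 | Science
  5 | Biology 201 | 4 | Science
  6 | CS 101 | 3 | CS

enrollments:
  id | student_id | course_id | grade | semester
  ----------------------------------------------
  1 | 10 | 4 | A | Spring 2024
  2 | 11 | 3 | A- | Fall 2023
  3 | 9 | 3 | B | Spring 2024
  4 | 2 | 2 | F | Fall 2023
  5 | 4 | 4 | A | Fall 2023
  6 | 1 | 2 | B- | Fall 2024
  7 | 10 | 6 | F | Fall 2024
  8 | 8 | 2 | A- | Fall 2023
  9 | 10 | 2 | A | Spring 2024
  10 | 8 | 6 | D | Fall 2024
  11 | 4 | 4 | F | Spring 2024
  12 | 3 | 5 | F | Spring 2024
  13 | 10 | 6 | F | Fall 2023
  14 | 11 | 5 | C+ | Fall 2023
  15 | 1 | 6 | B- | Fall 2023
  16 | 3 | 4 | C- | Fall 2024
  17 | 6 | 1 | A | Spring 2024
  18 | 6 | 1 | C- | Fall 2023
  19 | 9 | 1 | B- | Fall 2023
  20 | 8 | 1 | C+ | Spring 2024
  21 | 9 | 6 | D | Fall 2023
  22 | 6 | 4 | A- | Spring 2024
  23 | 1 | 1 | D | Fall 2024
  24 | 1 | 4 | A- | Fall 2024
SELECT course_id, COUNT(DISTINCT student_id) AS distinct_student_count FROM enrollments GROUP BY course_id HAVING COUNT(DISTINCT student_id) >= 2

Execution result:
course_id | distinct_student_count
1 | 4
2 | 4
3 | 2
4 | 5
5 | 2
6 | 4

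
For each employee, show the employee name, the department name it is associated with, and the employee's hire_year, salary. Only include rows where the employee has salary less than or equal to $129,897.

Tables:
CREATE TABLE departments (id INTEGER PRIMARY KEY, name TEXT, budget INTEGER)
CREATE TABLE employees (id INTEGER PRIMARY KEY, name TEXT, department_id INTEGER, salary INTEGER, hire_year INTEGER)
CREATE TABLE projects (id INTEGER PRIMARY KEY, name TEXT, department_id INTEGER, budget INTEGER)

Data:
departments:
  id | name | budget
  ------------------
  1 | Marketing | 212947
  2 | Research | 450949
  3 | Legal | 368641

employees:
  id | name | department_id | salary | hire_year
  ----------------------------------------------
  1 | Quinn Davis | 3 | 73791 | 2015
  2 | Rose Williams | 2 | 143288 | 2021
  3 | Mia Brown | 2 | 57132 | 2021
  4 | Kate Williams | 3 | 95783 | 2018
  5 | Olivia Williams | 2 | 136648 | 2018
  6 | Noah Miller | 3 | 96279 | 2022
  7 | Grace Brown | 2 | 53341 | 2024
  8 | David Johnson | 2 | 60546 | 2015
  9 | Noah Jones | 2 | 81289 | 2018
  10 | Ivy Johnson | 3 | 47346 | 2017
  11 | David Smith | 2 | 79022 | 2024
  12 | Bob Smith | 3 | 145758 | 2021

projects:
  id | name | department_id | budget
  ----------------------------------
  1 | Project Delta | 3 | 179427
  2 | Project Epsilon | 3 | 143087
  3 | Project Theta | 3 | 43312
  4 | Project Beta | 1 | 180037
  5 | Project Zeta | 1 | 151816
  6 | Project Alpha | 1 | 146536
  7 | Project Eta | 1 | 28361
SELECT c.name, p.name AS department, c.hire_year, c.salary FROM employees c JOIN departments p ON c.department_id = p.id WHERE c.salary <= 129897

Execution result:
name | department | hire_year | salary
Quinn Davis | Legal | 2015 | 73791
Mia Brown | Research | 2021 | 57132
Kate Williams | Legal | 2018 | 95783
Noah Miller | Legal | 2022 | 96279
Grace Brown | Research | 2024 | 53341
David Johnson | Research | 2015 | 60546
Noah Jones | Research | 2018 | 81289
Ivy Johnson | Legal | 2017 | 47346
David Smith | Research | 2024 | 79022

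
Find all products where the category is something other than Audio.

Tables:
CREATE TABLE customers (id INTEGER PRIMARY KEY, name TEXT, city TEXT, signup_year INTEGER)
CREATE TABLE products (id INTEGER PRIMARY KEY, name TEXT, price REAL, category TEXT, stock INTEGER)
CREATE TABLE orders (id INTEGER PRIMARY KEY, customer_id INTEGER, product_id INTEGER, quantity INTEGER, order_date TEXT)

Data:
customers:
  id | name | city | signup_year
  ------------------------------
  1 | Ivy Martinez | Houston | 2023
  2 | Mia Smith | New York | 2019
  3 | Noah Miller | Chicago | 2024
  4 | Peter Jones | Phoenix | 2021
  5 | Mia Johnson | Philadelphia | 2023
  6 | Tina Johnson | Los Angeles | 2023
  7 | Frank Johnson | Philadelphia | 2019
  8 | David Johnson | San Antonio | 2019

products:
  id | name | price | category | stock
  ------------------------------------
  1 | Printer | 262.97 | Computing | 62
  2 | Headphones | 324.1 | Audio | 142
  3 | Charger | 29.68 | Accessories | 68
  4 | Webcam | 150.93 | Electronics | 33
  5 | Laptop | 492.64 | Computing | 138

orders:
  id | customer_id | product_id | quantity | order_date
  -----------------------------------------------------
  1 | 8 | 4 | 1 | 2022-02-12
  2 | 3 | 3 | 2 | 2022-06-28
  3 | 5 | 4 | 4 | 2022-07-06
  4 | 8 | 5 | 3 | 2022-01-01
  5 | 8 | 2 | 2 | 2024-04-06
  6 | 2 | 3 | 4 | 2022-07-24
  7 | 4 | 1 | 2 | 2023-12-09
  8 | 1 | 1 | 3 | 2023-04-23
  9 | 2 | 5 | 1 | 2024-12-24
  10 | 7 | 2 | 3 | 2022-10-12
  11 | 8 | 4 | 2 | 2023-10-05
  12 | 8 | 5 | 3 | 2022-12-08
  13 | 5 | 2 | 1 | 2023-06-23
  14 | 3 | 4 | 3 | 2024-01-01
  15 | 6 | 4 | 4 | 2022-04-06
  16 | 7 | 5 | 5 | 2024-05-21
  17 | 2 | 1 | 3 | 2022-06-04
SELECT name, category FROM products WHERE category <> 'Audio'

Execution result:
name | category
Printer | Computing
Charger | Accessories
Webcam | Electronics
Laptop | Computing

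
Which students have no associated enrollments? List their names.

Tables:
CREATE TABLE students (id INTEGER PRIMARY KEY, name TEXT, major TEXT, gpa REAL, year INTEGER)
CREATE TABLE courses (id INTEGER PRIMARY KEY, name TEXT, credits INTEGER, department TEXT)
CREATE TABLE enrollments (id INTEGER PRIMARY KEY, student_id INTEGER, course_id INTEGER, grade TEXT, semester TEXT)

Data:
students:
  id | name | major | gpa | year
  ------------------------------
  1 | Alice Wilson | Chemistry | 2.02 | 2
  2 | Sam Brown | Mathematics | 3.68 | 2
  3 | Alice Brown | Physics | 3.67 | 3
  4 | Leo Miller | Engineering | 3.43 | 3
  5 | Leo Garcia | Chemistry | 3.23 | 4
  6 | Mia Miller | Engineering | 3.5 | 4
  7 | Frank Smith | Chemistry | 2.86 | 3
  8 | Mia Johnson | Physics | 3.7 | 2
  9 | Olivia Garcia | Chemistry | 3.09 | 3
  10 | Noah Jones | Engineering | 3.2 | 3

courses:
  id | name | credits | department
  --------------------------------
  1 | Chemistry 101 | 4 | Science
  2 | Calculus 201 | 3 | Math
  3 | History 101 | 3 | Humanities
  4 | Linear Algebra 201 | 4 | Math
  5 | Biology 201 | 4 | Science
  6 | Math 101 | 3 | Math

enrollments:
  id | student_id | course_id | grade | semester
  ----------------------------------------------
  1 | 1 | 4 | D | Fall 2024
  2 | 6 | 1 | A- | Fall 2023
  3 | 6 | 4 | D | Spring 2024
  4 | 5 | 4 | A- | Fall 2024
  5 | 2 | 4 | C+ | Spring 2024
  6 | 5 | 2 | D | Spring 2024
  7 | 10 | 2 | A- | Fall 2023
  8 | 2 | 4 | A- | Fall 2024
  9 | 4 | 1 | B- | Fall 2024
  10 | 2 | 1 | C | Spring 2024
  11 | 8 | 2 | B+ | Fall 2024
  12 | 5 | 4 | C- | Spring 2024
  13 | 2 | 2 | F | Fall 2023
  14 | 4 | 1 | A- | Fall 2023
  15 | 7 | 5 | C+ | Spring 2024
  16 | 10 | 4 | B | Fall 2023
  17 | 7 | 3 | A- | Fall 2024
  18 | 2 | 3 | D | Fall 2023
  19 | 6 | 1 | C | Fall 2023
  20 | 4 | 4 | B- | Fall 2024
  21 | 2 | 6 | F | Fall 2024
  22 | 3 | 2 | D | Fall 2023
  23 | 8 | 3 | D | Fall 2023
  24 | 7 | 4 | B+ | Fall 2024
SELECT p.name FROM students p LEFT JOIN enrollments c ON c.student_id = p.id WHERE c.id IS NULL

Execution result:
Olivia Garcia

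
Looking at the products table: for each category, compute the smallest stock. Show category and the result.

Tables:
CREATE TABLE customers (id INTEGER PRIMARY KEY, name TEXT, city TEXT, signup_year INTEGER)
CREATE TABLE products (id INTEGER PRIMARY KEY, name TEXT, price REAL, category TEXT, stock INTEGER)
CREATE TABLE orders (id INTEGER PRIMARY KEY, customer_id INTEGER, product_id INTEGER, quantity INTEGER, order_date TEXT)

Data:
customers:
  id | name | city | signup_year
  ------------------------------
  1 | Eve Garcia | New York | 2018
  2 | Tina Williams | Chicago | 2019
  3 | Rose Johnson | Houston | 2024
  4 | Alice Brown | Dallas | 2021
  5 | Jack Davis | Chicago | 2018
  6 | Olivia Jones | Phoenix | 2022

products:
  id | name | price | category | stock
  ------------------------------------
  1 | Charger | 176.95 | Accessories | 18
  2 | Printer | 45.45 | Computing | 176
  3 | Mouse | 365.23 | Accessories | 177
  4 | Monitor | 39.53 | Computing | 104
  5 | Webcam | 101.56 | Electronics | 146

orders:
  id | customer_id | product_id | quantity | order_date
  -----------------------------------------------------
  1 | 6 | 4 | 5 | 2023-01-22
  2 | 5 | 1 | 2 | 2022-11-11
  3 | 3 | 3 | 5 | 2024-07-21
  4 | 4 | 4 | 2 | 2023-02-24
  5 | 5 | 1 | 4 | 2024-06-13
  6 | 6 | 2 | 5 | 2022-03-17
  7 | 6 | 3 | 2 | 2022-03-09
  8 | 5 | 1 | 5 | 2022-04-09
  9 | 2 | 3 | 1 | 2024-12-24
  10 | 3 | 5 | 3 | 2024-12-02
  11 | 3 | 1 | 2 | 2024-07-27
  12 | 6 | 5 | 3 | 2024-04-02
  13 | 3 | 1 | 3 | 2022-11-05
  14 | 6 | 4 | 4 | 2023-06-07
SELECT category, MIN(stock) AS min_stock FROM products GROUP BY category

Execution result:
category | min_stock
Accessories | 18
Computing | 104
Electronics | 146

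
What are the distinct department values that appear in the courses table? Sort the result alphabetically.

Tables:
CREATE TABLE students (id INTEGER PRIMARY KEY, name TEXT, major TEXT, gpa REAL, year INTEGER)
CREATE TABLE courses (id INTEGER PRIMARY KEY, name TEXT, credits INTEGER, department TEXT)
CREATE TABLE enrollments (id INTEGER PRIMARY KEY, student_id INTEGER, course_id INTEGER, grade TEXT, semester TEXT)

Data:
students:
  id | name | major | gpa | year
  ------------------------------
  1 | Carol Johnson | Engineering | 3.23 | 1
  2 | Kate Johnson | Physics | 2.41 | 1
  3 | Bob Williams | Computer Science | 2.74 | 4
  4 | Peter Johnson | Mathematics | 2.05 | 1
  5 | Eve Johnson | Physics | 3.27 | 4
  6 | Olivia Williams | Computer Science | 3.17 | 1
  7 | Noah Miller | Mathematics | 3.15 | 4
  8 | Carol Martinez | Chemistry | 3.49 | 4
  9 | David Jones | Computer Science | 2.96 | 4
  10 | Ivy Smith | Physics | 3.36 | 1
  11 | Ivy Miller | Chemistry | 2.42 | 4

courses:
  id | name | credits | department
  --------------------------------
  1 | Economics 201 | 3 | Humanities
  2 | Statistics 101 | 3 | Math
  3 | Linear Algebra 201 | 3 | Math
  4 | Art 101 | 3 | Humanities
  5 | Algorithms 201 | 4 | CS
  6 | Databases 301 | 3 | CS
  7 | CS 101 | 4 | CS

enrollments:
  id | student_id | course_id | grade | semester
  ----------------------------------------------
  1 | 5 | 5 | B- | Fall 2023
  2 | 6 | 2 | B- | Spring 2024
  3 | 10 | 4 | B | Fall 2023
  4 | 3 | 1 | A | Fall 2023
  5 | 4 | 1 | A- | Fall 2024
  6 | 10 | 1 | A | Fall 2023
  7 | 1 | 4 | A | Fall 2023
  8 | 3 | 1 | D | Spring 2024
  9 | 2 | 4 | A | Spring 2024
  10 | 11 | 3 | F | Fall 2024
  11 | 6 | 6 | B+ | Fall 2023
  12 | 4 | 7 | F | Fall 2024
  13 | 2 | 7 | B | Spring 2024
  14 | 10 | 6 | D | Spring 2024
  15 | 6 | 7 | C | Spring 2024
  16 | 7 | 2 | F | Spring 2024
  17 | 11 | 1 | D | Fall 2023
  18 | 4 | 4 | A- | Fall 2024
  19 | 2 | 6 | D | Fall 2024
SELECT DISTINCT department FROM courses ORDER BY department

Execution result:
department
CS
Humanities
Math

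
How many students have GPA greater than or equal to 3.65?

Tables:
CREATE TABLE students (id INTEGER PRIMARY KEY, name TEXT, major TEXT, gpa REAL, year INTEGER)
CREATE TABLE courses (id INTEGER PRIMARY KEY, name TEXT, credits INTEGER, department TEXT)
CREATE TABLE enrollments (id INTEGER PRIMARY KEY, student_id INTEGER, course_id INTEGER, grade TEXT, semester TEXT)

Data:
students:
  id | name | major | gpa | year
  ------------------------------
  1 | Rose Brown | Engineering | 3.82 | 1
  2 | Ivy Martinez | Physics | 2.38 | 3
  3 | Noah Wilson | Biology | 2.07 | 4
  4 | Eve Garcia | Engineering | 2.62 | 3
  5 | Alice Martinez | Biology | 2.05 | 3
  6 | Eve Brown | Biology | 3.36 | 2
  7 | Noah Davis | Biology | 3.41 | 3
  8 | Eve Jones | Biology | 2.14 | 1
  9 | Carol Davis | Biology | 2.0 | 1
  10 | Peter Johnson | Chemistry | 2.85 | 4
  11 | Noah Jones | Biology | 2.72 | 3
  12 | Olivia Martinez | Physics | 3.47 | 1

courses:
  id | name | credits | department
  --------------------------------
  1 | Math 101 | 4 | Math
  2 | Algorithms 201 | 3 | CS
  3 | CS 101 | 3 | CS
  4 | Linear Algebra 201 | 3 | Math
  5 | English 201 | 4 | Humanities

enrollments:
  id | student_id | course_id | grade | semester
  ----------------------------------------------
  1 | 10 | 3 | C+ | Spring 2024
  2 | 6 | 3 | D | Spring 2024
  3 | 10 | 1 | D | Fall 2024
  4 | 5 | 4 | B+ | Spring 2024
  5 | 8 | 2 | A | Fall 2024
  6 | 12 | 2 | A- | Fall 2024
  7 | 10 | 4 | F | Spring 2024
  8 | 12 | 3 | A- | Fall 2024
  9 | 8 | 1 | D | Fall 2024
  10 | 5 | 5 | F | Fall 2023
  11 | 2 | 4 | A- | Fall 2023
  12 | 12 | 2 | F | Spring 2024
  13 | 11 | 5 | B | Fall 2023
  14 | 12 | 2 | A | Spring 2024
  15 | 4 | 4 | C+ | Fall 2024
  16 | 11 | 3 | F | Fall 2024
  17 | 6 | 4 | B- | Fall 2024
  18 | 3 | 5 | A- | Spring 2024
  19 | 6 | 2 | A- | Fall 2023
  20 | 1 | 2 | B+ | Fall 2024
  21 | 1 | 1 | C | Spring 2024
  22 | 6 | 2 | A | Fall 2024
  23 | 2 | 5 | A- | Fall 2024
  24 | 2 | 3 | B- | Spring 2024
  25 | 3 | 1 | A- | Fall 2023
SELECT COUNT(*) FROM students WHERE gpa >= 3.65

Execution result:
1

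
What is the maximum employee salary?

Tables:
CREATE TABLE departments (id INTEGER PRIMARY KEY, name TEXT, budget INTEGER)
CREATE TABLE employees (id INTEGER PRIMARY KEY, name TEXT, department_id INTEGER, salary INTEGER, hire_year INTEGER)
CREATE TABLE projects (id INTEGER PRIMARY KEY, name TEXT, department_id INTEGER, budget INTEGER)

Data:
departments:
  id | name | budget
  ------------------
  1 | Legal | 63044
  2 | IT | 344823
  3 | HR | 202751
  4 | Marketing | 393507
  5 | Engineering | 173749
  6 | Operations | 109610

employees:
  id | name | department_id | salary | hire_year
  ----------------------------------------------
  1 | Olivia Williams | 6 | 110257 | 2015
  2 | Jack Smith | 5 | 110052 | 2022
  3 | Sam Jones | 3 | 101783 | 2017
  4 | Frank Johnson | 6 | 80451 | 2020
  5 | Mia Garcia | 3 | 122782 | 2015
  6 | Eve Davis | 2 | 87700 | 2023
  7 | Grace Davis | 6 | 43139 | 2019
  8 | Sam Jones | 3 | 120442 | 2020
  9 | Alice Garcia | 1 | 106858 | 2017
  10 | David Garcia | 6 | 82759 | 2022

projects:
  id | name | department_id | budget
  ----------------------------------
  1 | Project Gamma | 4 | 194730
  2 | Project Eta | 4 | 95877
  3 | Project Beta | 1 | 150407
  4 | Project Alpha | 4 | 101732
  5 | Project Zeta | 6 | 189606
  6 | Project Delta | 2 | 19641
SELECT MAX(salary) FROM employees

Execution result:
122782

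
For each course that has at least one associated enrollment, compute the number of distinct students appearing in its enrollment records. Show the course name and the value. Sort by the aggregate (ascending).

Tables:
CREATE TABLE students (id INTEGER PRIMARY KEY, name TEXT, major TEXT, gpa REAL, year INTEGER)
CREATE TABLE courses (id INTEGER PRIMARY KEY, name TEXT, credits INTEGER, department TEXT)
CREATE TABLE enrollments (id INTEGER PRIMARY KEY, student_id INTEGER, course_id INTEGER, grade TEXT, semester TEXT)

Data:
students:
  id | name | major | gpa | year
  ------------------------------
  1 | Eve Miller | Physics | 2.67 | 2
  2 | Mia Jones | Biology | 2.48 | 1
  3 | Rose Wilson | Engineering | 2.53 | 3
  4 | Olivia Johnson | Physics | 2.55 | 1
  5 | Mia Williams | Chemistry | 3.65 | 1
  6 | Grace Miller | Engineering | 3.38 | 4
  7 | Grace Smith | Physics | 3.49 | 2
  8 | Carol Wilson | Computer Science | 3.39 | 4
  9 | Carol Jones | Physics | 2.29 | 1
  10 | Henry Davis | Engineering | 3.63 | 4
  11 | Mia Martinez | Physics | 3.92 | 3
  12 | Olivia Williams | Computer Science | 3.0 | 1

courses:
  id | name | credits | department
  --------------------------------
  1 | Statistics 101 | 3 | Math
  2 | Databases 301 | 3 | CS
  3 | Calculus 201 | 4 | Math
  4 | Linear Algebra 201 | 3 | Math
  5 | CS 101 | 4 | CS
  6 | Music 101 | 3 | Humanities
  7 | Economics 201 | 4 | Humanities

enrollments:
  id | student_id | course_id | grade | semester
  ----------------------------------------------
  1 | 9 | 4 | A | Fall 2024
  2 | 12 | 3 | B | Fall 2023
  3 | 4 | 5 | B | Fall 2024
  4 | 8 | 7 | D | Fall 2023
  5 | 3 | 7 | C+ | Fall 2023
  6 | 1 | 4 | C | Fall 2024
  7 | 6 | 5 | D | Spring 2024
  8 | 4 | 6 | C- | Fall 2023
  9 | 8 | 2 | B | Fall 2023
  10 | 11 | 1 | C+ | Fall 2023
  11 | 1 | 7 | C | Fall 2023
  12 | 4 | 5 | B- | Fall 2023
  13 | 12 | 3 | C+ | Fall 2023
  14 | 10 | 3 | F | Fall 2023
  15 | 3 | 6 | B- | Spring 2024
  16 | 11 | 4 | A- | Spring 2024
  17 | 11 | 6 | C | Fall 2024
SELECT p.name, COUNT(DISTINCT c.student_id) AS distinct_student_count FROM enrollments c JOIN courses p ON c.course_id = p.id GROUP BY p.id, p.name ORDER BY distinct_student_count ASC

Execution result:
name | distinct_student_count
Statistics 101 | 1
Databases 301 | 1
Calculus 201 | 2
CS 101 | 2
Linear Algebra 201 | 3
Music 101 | 3
Economics 201 | 3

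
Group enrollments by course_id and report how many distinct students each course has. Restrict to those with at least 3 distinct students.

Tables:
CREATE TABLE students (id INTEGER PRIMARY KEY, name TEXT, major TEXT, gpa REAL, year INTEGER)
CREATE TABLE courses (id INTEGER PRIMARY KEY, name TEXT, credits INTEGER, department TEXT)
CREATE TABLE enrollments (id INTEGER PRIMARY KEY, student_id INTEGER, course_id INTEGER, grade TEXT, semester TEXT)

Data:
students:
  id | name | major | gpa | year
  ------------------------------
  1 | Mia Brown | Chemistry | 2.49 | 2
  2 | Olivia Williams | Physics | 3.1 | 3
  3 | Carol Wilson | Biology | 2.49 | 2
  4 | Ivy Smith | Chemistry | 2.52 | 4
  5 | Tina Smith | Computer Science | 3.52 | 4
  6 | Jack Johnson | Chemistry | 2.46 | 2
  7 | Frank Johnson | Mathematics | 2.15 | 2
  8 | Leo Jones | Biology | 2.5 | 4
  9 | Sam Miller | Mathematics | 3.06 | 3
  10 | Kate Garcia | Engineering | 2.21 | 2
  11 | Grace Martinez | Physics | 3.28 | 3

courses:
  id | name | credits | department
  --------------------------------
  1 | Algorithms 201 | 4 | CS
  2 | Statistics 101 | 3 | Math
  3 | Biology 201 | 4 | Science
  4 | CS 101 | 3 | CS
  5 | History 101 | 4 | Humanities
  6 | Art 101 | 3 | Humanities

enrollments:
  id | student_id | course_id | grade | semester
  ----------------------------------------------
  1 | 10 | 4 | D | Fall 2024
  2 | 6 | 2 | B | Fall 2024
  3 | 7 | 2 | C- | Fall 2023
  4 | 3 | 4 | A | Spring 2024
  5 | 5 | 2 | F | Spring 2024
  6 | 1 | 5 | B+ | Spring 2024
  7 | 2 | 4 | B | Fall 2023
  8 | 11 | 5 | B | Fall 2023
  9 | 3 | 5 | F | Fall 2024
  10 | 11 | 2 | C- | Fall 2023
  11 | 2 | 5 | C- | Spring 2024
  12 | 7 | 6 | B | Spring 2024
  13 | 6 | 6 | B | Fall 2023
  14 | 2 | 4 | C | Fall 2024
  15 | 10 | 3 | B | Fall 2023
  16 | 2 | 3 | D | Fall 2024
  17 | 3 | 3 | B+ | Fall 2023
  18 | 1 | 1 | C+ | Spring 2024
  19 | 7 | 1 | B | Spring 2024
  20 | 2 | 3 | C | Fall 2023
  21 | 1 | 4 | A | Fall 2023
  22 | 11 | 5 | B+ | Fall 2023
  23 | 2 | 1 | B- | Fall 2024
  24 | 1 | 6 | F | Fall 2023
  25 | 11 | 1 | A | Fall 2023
SELECT course_id, COUNT(DISTINCT student_id) AS distinct_student_count FROM enrollments GROUP BY course_id HAVING COUNT(DISTINCT student_id) >= 3

Execution result:
course_id | distinct_student_count
1 | 4
2 | 4
3 | 3
4 | 4
5 | 4
6 | 3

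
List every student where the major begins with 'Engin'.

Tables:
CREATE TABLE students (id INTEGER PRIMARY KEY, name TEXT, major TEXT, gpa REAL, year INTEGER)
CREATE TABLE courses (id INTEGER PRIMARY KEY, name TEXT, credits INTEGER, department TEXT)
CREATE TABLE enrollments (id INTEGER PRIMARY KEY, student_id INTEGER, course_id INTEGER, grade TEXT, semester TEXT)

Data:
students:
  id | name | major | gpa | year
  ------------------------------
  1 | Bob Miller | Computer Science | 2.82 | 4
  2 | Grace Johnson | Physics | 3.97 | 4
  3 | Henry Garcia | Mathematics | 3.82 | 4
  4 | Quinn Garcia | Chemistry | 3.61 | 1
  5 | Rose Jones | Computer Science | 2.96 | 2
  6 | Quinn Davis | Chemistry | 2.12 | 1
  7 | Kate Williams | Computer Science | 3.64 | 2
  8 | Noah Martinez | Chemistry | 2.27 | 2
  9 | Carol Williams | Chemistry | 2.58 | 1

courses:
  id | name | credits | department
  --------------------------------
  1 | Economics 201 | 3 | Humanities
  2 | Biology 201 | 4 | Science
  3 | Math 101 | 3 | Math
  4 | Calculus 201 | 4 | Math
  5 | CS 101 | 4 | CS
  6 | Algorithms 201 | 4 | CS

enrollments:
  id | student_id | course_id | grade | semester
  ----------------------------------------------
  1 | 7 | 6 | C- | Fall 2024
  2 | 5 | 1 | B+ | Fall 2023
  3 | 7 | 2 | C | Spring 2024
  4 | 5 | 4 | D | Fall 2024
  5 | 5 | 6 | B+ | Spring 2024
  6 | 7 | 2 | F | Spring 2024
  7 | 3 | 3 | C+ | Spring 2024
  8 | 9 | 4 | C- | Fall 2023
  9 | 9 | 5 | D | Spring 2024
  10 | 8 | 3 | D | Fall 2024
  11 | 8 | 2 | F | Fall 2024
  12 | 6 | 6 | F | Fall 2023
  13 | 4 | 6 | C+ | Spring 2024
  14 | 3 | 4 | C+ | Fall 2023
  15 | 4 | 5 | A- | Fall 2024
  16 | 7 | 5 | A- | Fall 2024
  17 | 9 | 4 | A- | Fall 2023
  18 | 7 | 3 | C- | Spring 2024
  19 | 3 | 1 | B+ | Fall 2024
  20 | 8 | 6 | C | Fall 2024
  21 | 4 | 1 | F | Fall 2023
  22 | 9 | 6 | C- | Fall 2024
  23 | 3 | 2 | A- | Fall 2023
SELECT name, major FROM students WHERE major LIKE 'Engin%'

Execution result:
(no rows)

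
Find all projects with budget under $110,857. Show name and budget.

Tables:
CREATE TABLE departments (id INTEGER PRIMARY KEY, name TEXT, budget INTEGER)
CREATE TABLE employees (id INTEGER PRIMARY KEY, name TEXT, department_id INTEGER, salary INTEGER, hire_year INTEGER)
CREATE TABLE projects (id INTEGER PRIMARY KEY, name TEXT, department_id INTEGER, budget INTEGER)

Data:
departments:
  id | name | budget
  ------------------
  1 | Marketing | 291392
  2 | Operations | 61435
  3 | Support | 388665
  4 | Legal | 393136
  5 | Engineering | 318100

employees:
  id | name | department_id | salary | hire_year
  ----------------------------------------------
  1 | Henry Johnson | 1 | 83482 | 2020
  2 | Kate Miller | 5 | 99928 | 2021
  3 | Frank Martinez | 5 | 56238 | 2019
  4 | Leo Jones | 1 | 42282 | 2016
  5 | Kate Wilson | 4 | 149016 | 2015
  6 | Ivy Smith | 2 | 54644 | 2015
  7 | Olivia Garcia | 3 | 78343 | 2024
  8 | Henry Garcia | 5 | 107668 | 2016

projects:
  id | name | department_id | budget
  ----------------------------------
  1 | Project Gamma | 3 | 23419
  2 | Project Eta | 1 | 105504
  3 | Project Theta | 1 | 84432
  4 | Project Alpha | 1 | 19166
SELECT name, budget FROM projects WHERE budget < 110857

Execution result:
name | budget
Project Gamma | 23419
Project Eta | 105504
Project Theta | 84432
Project Alpha | 19166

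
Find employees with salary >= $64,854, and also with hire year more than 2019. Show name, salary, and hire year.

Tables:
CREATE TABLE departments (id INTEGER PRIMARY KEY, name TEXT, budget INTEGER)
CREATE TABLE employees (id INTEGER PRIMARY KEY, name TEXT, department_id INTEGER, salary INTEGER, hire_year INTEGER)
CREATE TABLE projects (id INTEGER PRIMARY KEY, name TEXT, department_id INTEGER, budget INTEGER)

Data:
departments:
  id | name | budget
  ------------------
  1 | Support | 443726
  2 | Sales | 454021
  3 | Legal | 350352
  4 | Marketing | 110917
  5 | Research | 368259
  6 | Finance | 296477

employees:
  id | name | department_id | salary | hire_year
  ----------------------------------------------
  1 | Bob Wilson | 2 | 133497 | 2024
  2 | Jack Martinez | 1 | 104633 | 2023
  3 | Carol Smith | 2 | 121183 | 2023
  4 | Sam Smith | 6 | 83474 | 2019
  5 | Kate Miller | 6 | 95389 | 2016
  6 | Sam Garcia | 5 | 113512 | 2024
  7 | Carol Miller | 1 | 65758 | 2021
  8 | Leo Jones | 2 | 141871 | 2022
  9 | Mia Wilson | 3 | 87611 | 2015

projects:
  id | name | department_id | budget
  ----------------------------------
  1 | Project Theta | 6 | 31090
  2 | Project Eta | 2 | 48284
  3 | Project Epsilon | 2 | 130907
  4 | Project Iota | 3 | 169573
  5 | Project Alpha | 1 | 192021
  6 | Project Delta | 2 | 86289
SELECT name, salary, hire_year FROM employees WHERE salary >= 64854 AND hire_year > 2019

Execution result:
name | salary | hire_year
Bob Wilson | 133497 | 2024
Jack Martinez | 104633 | 2023
Carol Smith | 121183 | 2023
Sam Garcia | 113512 | 2024
Carol Miller | 65758 | 2021
Leo Jones | 141871 | 2022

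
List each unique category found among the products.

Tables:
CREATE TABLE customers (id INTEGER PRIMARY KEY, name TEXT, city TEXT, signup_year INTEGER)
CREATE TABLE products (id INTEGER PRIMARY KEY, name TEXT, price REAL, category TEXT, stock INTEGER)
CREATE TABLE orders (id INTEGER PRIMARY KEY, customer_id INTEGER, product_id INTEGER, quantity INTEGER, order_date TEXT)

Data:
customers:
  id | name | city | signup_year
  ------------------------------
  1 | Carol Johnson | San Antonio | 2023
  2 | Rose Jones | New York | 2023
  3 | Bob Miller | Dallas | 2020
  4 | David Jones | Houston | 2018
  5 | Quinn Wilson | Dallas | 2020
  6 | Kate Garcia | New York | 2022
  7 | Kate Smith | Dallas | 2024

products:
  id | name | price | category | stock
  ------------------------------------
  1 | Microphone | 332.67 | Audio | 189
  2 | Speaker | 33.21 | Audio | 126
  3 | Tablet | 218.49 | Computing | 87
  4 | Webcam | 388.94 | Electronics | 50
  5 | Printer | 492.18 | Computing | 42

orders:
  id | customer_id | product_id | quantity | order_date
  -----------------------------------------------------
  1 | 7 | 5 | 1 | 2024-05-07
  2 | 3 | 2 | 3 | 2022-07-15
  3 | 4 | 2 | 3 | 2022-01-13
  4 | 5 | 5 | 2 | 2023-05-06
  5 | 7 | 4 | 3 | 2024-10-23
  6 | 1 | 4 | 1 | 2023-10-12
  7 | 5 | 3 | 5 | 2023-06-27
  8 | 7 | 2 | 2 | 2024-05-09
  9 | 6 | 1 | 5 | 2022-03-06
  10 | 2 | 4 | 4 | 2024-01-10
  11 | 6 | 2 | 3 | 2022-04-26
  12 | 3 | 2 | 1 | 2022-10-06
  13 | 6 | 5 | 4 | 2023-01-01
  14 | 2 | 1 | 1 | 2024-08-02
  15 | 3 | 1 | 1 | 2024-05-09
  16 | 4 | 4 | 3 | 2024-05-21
SELECT DISTINCT category FROM products

Execution result:
category
Audio
Computing
Electronics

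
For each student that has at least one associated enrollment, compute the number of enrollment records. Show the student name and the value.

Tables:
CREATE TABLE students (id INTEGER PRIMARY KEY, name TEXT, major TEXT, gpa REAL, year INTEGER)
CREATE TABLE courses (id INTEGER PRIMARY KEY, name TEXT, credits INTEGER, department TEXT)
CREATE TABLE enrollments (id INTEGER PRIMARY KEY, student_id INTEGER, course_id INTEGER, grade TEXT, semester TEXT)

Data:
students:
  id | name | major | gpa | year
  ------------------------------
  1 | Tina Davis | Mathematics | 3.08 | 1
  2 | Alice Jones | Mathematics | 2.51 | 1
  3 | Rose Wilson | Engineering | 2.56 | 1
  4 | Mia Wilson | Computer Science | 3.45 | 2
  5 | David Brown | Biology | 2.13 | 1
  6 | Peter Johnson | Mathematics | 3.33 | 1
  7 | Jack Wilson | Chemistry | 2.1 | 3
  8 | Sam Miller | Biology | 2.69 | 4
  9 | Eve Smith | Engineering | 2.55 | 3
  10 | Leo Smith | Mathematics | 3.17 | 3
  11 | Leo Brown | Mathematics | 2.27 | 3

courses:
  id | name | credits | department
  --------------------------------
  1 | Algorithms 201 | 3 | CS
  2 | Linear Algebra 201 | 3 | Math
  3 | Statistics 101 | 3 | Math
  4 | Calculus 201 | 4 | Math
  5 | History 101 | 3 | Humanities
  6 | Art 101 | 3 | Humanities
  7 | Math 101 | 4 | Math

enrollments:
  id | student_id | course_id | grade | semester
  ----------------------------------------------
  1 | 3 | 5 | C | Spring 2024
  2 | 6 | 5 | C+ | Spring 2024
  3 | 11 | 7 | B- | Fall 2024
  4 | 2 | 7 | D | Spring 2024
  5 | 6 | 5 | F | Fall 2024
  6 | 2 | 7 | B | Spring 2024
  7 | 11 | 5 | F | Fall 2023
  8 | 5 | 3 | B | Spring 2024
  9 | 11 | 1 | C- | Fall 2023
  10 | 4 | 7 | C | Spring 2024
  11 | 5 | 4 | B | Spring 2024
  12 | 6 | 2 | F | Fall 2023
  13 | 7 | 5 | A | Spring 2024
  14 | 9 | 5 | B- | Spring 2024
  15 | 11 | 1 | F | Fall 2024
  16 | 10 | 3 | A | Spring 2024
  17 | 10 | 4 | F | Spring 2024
SELECT p.name, COUNT(*) AS n FROM enrollments c JOIN students p ON c.student_id = p.id GROUP BY p.id, p.name

Execution result:
name | n
Alice Jones | 2
Rose Wilson | 1
Mia Wilson | 1
David Brown | 2
Peter Johnson | 3
Jack Wilson | 1
Eve Smith | 1
Leo Smith | 2
Leo Brown | 4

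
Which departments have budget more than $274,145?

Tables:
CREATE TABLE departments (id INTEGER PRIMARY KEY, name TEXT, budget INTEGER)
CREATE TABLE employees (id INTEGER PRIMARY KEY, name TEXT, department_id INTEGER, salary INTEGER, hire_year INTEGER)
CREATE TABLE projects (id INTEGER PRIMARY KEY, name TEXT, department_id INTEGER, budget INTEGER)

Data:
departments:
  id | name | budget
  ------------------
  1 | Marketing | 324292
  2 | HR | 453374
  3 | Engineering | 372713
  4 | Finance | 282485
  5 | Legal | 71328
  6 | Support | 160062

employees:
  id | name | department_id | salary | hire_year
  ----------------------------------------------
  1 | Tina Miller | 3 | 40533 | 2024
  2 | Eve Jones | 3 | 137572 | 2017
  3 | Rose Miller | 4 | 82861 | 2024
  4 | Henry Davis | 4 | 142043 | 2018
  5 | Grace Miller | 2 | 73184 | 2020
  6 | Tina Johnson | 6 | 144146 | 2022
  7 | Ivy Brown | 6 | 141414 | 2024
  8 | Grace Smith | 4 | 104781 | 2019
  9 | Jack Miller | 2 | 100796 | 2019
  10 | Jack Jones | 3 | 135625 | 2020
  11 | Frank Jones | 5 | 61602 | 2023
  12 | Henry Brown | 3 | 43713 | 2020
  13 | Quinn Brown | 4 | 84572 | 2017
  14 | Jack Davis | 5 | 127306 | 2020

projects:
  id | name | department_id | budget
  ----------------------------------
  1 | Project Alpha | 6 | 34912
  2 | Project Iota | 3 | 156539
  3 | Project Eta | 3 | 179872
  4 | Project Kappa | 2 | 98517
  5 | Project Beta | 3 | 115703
SELECT name, budget FROM departments WHERE budget > 274145

Execution result:
name | budget
Marketing | 324292
HR | 453374
Engineering | 372713
Finance | 282485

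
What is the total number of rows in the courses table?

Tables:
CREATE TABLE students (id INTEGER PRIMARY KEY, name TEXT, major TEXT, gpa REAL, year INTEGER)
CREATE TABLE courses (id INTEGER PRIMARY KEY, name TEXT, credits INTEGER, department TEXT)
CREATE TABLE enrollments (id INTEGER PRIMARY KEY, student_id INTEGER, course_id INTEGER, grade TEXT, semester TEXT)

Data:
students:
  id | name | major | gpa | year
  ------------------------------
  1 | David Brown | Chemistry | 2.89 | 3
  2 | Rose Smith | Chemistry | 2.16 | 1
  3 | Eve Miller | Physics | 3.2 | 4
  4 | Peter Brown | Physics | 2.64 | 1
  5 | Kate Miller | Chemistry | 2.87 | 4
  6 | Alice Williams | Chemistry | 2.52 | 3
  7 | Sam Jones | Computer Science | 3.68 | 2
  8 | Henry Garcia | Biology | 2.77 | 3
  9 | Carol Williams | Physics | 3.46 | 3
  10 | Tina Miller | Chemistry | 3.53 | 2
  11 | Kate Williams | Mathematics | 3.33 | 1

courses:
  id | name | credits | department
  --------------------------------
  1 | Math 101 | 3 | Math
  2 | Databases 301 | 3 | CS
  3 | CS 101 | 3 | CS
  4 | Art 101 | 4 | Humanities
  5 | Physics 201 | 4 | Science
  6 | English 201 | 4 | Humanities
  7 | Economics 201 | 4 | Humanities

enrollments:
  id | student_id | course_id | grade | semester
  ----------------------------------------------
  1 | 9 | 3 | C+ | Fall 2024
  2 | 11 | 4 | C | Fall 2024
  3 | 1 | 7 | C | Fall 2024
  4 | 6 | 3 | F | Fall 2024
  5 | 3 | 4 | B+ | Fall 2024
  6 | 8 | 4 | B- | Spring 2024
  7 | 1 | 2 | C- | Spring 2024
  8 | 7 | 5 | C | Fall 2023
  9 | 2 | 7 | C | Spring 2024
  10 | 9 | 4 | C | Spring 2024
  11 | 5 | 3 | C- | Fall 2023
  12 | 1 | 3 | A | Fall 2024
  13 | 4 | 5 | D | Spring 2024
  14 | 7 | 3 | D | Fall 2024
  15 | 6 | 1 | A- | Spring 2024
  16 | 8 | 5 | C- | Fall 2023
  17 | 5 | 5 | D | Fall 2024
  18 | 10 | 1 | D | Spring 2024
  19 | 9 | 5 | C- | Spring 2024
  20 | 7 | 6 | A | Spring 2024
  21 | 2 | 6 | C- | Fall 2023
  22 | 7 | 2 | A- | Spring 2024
SELECT COUNT(*) FROM courses

Execution result:
7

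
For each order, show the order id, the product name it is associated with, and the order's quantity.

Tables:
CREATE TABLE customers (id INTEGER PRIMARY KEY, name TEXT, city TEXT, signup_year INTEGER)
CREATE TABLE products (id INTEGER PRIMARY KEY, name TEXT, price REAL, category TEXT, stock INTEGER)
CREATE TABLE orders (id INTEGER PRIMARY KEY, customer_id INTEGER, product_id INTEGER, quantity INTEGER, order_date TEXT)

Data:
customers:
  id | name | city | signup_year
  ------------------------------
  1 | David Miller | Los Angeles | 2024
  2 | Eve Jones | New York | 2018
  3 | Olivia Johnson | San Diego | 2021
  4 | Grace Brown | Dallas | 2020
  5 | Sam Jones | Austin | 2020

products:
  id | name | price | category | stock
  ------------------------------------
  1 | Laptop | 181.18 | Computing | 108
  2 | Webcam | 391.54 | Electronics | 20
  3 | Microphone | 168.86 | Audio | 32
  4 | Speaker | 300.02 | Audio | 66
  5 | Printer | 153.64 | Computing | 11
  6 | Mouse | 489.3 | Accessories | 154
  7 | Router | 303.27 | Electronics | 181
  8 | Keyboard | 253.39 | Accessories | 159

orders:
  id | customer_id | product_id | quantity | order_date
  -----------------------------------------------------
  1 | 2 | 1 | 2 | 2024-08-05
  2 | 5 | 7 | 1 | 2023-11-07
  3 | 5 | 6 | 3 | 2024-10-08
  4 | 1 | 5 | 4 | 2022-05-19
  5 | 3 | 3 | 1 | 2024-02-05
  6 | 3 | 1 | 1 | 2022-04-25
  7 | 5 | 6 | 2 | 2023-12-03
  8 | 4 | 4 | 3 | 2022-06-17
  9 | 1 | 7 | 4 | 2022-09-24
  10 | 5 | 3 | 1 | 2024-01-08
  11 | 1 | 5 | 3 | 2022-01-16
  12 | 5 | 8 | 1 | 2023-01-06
SELECT c.id, p.name AS product, c.quantity FROM orders c JOIN products p ON c.product_id = p.id

Execution result:
id | product | quantity
1 | Laptop | 2
2 | Router | 1
3 | Mouse | 3
4 | Printer | 4
5 | Microphone | 1
6 | Laptop | 1
7 | Mouse | 2
8 | Speaker | 3
9 | Router | 4
10 | Microphone | 1
11 | Printer | 3
12 | Keyboard | 1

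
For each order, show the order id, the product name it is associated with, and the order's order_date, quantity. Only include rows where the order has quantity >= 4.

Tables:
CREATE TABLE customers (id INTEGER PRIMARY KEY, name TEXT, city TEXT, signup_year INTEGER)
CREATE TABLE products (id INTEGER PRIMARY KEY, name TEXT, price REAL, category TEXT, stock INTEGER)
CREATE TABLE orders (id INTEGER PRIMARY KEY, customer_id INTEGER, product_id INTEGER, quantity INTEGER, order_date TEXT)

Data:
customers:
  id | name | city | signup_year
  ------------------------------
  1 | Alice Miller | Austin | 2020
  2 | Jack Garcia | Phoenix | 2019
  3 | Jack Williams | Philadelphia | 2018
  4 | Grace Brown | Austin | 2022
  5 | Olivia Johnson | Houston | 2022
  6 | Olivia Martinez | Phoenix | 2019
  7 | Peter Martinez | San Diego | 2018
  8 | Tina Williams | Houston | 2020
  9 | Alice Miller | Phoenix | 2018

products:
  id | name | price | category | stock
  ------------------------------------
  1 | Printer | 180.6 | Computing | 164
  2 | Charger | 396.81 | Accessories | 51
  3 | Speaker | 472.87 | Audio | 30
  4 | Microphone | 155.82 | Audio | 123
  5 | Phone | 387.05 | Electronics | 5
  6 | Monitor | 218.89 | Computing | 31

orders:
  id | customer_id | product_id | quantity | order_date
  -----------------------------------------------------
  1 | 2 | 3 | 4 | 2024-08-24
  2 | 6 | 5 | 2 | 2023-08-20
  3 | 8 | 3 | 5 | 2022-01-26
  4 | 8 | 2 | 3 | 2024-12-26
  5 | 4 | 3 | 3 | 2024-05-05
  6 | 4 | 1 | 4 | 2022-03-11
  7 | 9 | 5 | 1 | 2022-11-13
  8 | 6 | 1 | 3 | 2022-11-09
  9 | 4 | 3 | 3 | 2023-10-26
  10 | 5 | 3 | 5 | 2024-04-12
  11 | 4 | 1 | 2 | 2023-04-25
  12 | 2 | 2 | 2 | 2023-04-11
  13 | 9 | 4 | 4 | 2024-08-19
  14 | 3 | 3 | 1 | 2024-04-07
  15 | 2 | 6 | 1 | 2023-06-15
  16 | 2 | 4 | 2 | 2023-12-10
SELECT c.id, p.name AS product, c.order_date, c.quantity FROM orders c JOIN products p ON c.product_id = p.id WHERE c.quantity >= 4

Execution result:
id | product | order_date | quantity
1 | Speaker | 2024-08-24 | 4
3 | Speaker | 2022-01-26 | 5
6 | Printer | 2022-03-11 | 4
10 | Speaker | 2024-04-12 | 5
13 | Microphone | 2024-08-19 | 4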